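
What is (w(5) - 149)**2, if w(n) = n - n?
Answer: 22201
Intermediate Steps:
w(n) = 0
(w(5) - 149)**2 = (0 - 149)**2 = (-149)**2 = 22201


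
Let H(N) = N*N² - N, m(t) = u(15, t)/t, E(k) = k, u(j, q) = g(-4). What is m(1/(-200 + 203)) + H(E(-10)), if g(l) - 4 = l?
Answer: -990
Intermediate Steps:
g(l) = 4 + l
u(j, q) = 0 (u(j, q) = 4 - 4 = 0)
m(t) = 0 (m(t) = 0/t = 0)
H(N) = N³ - N
m(1/(-200 + 203)) + H(E(-10)) = 0 + ((-10)³ - 1*(-10)) = 0 + (-1000 + 10) = 0 - 990 = -990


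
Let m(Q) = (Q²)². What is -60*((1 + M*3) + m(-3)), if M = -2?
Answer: -4560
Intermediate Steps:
m(Q) = Q⁴
-60*((1 + M*3) + m(-3)) = -60*((1 - 2*3) + (-3)⁴) = -60*((1 - 6) + 81) = -60*(-5 + 81) = -60*76 = -4560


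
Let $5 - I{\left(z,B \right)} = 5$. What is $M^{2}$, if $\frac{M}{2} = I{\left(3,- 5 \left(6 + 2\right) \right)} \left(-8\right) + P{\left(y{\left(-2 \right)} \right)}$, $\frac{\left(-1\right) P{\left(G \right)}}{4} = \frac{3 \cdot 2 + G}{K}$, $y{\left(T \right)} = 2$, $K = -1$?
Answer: $4096$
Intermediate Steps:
$I{\left(z,B \right)} = 0$ ($I{\left(z,B \right)} = 5 - 5 = 0$)
$P{\left(G \right)} = 24 + 4 G$ ($P{\left(G \right)} = - 4 \frac{3 \cdot 2 + G}{-1} = - 4 \left(6 + G\right) \left(-1\right) = - 4 \left(-6 - G\right) = 24 + 4 G$)
$M = 64$ ($M = 2 \left(0 \left(-8\right) + \left(24 + 4 \cdot 2\right)\right) = 2 \left(0 + \left(24 + 8\right)\right) = 2 \left(0 + 32\right) = 2 \cdot 32 = 64$)
$M^{2} = 64^{2} = 4096$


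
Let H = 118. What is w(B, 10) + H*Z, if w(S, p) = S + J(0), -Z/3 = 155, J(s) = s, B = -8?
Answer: -54878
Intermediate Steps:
Z = -465 (Z = -3*155 = -465)
w(S, p) = S (w(S, p) = S + 0 = S)
w(B, 10) + H*Z = -8 + 118*(-465) = -8 - 54870 = -54878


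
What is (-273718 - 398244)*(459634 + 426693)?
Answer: -595578063574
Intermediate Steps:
(-273718 - 398244)*(459634 + 426693) = -671962*886327 = -595578063574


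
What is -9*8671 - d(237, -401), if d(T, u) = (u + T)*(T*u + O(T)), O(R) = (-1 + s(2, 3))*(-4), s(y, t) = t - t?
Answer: -15663451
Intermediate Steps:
s(y, t) = 0
O(R) = 4 (O(R) = (-1 + 0)*(-4) = -1*(-4) = 4)
d(T, u) = (4 + T*u)*(T + u) (d(T, u) = (u + T)*(T*u + 4) = (T + u)*(4 + T*u) = (4 + T*u)*(T + u))
-9*8671 - d(237, -401) = -9*8671 - (4*237 + 4*(-401) + 237*(-401)² - 401*237²) = -78039 - (948 - 1604 + 237*160801 - 401*56169) = -78039 - (948 - 1604 + 38109837 - 22523769) = -78039 - 1*15585412 = -78039 - 15585412 = -15663451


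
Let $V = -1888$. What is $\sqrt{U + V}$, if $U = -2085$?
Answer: $i \sqrt{3973} \approx 63.032 i$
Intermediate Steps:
$\sqrt{U + V} = \sqrt{-2085 - 1888} = \sqrt{-3973} = i \sqrt{3973}$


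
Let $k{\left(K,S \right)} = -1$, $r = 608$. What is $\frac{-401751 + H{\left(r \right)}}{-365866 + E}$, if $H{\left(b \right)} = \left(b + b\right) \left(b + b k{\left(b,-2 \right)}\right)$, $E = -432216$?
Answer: $\frac{401751}{798082} \approx 0.5034$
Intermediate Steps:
$H{\left(b \right)} = 0$ ($H{\left(b \right)} = \left(b + b\right) \left(b + b \left(-1\right)\right) = 2 b \left(b - b\right) = 2 b 0 = 0$)
$\frac{-401751 + H{\left(r \right)}}{-365866 + E} = \frac{-401751 + 0}{-365866 - 432216} = - \frac{401751}{-798082} = \left(-401751\right) \left(- \frac{1}{798082}\right) = \frac{401751}{798082}$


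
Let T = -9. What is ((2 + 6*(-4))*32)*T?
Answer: 6336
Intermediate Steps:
((2 + 6*(-4))*32)*T = ((2 + 6*(-4))*32)*(-9) = ((2 - 24)*32)*(-9) = -22*32*(-9) = -704*(-9) = 6336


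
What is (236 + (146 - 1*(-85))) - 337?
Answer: 130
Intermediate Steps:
(236 + (146 - 1*(-85))) - 337 = (236 + (146 + 85)) - 337 = (236 + 231) - 337 = 467 - 337 = 130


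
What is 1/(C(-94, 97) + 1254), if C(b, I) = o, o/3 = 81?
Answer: 1/1497 ≈ 0.00066800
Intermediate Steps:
o = 243 (o = 3*81 = 243)
C(b, I) = 243
1/(C(-94, 97) + 1254) = 1/(243 + 1254) = 1/1497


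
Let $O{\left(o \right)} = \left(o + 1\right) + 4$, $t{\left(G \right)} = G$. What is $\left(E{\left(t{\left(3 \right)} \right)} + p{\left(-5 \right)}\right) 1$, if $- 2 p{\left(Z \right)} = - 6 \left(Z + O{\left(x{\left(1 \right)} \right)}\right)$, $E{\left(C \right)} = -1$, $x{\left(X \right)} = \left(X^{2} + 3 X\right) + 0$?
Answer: $11$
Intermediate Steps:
$x{\left(X \right)} = X^{2} + 3 X$
$O{\left(o \right)} = 5 + o$ ($O{\left(o \right)} = \left(1 + o\right) + 4 = 5 + o$)
$p{\left(Z \right)} = 27 + 3 Z$ ($p{\left(Z \right)} = - \frac{\left(-6\right) \left(Z + \left(5 + 1 \left(3 + 1\right)\right)\right)}{2} = - \frac{\left(-6\right) \left(Z + \left(5 + 1 \cdot 4\right)\right)}{2} = - \frac{\left(-6\right) \left(Z + \left(5 + 4\right)\right)}{2} = - \frac{\left(-6\right) \left(Z + 9\right)}{2} = - \frac{\left(-6\right) \left(9 + Z\right)}{2} = - \frac{-54 - 6 Z}{2} = 27 + 3 Z$)
$\left(E{\left(t{\left(3 \right)} \right)} + p{\left(-5 \right)}\right) 1 = \left(-1 + \left(27 + 3 \left(-5\right)\right)\right) 1 = \left(-1 + \left(27 - 15\right)\right) 1 = \left(-1 + 12\right) 1 = 11 \cdot 1 = 11$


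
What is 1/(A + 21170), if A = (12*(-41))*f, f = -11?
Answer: 1/26582 ≈ 3.7619e-5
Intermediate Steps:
A = 5412 (A = (12*(-41))*(-11) = -492*(-11) = 5412)
1/(A + 21170) = 1/(5412 + 21170) = 1/26582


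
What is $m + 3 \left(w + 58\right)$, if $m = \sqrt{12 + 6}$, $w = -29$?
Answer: $87 + 3 \sqrt{2} \approx 91.243$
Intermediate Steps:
$m = 3 \sqrt{2}$ ($m = \sqrt{18} = 3 \sqrt{2} \approx 4.2426$)
$m + 3 \left(w + 58\right) = 3 \sqrt{2} + 3 \left(-29 + 58\right) = 3 \sqrt{2} + 3 \cdot 29 = 3 \sqrt{2} + 87 = 87 + 3 \sqrt{2}$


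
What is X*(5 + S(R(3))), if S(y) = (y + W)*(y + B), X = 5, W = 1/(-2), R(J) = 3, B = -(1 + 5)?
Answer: -25/2 ≈ -12.500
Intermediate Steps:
B = -6 (B = -1*6 = -6)
W = -½ ≈ -0.50000
S(y) = (-6 + y)*(-½ + y) (S(y) = (y - ½)*(y - 6) = (-½ + y)*(-6 + y) = (-6 + y)*(-½ + y))
X*(5 + S(R(3))) = 5*(5 + (3 + 3² - 13/2*3)) = 5*(5 + (3 + 9 - 39/2)) = 5*(5 - 15/2) = 5*(-5/2) = -25/2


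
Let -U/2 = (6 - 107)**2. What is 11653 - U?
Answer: 32055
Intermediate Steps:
U = -20402 (U = -2*(6 - 107)**2 = -2*(-101)**2 = -2*10201 = -20402)
11653 - U = 11653 - 1*(-20402) = 11653 + 20402 = 32055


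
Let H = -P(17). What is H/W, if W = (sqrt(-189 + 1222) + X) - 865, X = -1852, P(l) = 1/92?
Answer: 2717/679057152 + sqrt(1033)/679057152 ≈ 4.0485e-6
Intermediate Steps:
P(l) = 1/92
H = -1/92 (H = -1*1/92 = -1/92 ≈ -0.010870)
W = -2717 + sqrt(1033) (W = (sqrt(-189 + 1222) - 1852) - 865 = (sqrt(1033) - 1852) - 865 = (-1852 + sqrt(1033)) - 865 = -2717 + sqrt(1033) ≈ -2684.9)
H/W = -1/(92*(-2717 + sqrt(1033)))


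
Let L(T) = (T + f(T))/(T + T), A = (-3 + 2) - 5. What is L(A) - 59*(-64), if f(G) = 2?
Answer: 11329/3 ≈ 3776.3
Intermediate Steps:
A = -6 (A = -1 - 5 = -6)
L(T) = (2 + T)/(2*T) (L(T) = (T + 2)/(T + T) = (2 + T)/((2*T)) = (2 + T)*(1/(2*T)) = (2 + T)/(2*T))
L(A) - 59*(-64) = (1/2)*(2 - 6)/(-6) - 59*(-64) = (1/2)*(-1/6)*(-4) + 3776 = 1/3 + 3776 = 11329/3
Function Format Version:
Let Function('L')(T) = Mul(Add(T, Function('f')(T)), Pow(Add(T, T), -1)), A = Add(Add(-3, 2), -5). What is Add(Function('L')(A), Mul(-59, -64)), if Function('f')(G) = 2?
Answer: Rational(11329, 3) ≈ 3776.3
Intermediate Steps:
A = -6 (A = Add(-1, -5) = -6)
Function('L')(T) = Mul(Rational(1, 2), Pow(T, -1), Add(2, T)) (Function('L')(T) = Mul(Add(T, 2), Pow(Add(T, T), -1)) = Mul(Add(2, T), Pow(Mul(2, T), -1)) = Mul(Add(2, T), Mul(Rational(1, 2), Pow(T, -1))) = Mul(Rational(1, 2), Pow(T, -1), Add(2, T)))
Add(Function('L')(A), Mul(-59, -64)) = Add(Mul(Rational(1, 2), Pow(-6, -1), Add(2, -6)), Mul(-59, -64)) = Add(Mul(Rational(1, 2), Rational(-1, 6), -4), 3776) = Add(Rational(1, 3), 3776) = Rational(11329, 3)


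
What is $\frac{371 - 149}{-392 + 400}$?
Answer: $\frac{111}{4} \approx 27.75$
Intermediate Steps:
$\frac{371 - 149}{-392 + 400} = \frac{222}{8} = 222 \cdot \frac{1}{8} = \frac{111}{4}$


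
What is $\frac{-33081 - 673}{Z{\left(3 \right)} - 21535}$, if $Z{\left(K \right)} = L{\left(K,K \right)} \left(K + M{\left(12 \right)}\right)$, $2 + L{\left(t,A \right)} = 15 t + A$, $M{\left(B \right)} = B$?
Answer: $\frac{33754}{20845} \approx 1.6193$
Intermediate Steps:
$L{\left(t,A \right)} = -2 + A + 15 t$ ($L{\left(t,A \right)} = -2 + \left(15 t + A\right) = -2 + \left(A + 15 t\right) = -2 + A + 15 t$)
$Z{\left(K \right)} = \left(-2 + 16 K\right) \left(12 + K\right)$ ($Z{\left(K \right)} = \left(-2 + K + 15 K\right) \left(K + 12\right) = \left(-2 + 16 K\right) \left(12 + K\right)$)
$\frac{-33081 - 673}{Z{\left(3 \right)} - 21535} = \frac{-33081 - 673}{2 \left(-1 + 8 \cdot 3\right) \left(12 + 3\right) - 21535} = - \frac{33754}{2 \left(-1 + 24\right) 15 - 21535} = - \frac{33754}{2 \cdot 23 \cdot 15 - 21535} = - \frac{33754}{690 - 21535} = - \frac{33754}{-20845} = \left(-33754\right) \left(- \frac{1}{20845}\right) = \frac{33754}{20845}$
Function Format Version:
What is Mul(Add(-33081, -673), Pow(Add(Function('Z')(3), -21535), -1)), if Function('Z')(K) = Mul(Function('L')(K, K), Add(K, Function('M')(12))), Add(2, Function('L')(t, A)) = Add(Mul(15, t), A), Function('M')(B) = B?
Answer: Rational(33754, 20845) ≈ 1.6193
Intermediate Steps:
Function('L')(t, A) = Add(-2, A, Mul(15, t)) (Function('L')(t, A) = Add(-2, Add(Mul(15, t), A)) = Add(-2, Add(A, Mul(15, t))) = Add(-2, A, Mul(15, t)))
Function('Z')(K) = Mul(Add(-2, Mul(16, K)), Add(12, K)) (Function('Z')(K) = Mul(Add(-2, K, Mul(15, K)), Add(K, 12)) = Mul(Add(-2, Mul(16, K)), Add(12, K)))
Mul(Add(-33081, -673), Pow(Add(Function('Z')(3), -21535), -1)) = Mul(Add(-33081, -673), Pow(Add(Mul(2, Add(-1, Mul(8, 3)), Add(12, 3)), -21535), -1)) = Mul(-33754, Pow(Add(Mul(2, Add(-1, 24), 15), -21535), -1)) = Mul(-33754, Pow(Add(Mul(2, 23, 15), -21535), -1)) = Mul(-33754, Pow(Add(690, -21535), -1)) = Mul(-33754, Pow(-20845, -1)) = Mul(-33754, Rational(-1, 20845)) = Rational(33754, 20845)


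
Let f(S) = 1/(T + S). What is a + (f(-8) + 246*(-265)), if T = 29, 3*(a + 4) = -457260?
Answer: -4569893/21 ≈ -2.1761e+5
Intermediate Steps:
a = -152424 (a = -4 + (⅓)*(-457260) = -4 - 152420 = -152424)
f(S) = 1/(29 + S)
a + (f(-8) + 246*(-265)) = -152424 + (1/(29 - 8) + 246*(-265)) = -152424 + (1/21 - 65190) = -152424 - 1368989/21 = -4569893/21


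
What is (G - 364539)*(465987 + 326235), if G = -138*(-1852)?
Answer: -86322885786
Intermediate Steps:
G = 255576
(G - 364539)*(465987 + 326235) = (255576 - 364539)*(465987 + 326235) = -108963*792222 = -86322885786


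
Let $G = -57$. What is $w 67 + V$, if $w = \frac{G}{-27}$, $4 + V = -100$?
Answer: $\frac{337}{9} \approx 37.444$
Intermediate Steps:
$V = -104$ ($V = -4 - 100 = -104$)
$w = \frac{19}{9}$ ($w = - \frac{57}{-27} = \left(-57\right) \left(- \frac{1}{27}\right) = \frac{19}{9} \approx 2.1111$)
$w 67 + V = \frac{19}{9} \cdot 67 - 104 = \frac{1273}{9} - 104 = \frac{337}{9}$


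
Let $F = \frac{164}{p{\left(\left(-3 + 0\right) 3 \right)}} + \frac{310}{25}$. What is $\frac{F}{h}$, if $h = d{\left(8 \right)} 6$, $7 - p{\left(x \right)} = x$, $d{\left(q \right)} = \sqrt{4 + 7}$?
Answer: $\frac{151 \sqrt{11}}{440} \approx 1.1382$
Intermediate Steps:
$d{\left(q \right)} = \sqrt{11}$
$p{\left(x \right)} = 7 - x$
$h = 6 \sqrt{11}$ ($h = \sqrt{11} \cdot 6 = 6 \sqrt{11} \approx 19.9$)
$F = \frac{453}{20}$ ($F = \frac{164}{7 - \left(-3 + 0\right) 3} + \frac{310}{25} = \frac{164}{7 - \left(-3\right) 3} + 310 \cdot \frac{1}{25} = \frac{164}{7 - -9} + \frac{62}{5} = \frac{164}{7 + 9} + \frac{62}{5} = \frac{164}{16} + \frac{62}{5} = 164 \cdot \frac{1}{16} + \frac{62}{5} = \frac{41}{4} + \frac{62}{5} = \frac{453}{20} \approx 22.65$)
$\frac{F}{h} = \frac{453}{20 \cdot 6 \sqrt{11}} = \frac{453 \frac{\sqrt{11}}{66}}{20} = \frac{151 \sqrt{11}}{440}$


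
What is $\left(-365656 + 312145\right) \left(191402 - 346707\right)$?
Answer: $8310525855$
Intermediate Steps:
$\left(-365656 + 312145\right) \left(191402 - 346707\right) = \left(-53511\right) \left(-155305\right) = 8310525855$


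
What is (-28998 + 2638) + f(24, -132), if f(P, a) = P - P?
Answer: -26360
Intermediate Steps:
f(P, a) = 0
(-28998 + 2638) + f(24, -132) = (-28998 + 2638) + 0 = -26360 + 0 = -26360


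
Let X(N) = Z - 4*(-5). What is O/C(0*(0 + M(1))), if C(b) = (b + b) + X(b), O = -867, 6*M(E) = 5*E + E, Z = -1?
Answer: -867/19 ≈ -45.632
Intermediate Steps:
X(N) = 19 (X(N) = -1 - 4*(-5) = -1 + 20 = 19)
M(E) = E (M(E) = (5*E + E)/6 = (6*E)/6 = E)
C(b) = 19 + 2*b (C(b) = (b + b) + 19 = 2*b + 19 = 19 + 2*b)
O/C(0*(0 + M(1))) = -867/(19 + 2*(0*(0 + 1))) = -867/(19 + 2*(0*1)) = -867/(19 + 2*0) = -867/(19 + 0) = -867/19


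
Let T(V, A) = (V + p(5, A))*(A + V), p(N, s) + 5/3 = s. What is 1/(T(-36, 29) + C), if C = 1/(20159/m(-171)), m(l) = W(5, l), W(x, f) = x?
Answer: 60477/3668953 ≈ 0.016483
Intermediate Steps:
m(l) = 5
p(N, s) = -5/3 + s
T(V, A) = (A + V)*(-5/3 + A + V) (T(V, A) = (V + (-5/3 + A))*(A + V) = (-5/3 + A + V)*(A + V) = (A + V)*(-5/3 + A + V))
C = 5/20159 (C = 1/(20159/5) = 5/20159 ≈ 0.00024803)
1/(T(-36, 29) + C) = 1/((29**2 + (-36)**2 - 5/3*29 - 5/3*(-36) + 2*29*(-36)) + 5/20159) = 1/((841 + 1296 - 145/3 + 60 - 2088) + 5/20159) = 1/(182/3 + 5/20159) = 1/(3668953/60477) = 60477/3668953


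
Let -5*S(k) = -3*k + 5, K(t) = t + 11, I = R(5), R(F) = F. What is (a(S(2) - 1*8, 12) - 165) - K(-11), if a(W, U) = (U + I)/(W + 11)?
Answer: -2555/16 ≈ -159.69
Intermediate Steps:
I = 5
K(t) = 11 + t
S(k) = -1 + 3*k/5 (S(k) = -(-3*k + 5)/5 = -(5 - 3*k)/5 = -1 + 3*k/5)
a(W, U) = (5 + U)/(11 + W) (a(W, U) = (U + 5)/(W + 11) = (5 + U)/(11 + W))
(a(S(2) - 1*8, 12) - 165) - K(-11) = ((5 + 12)/(11 + ((-1 + (⅗)*2) - 1*8)) - 165) - (11 - 11) = (17/(11 + ((-1 + 6/5) - 8)) - 165) - 1*0 = (17/(11 + (⅕ - 8)) - 165) + 0 = (17/(11 - 39/5) - 165) + 0 = (17/(16/5) - 165) + 0 = ((5/16)*17 - 165) + 0 = (85/16 - 165) + 0 = -2555/16 + 0 = -2555/16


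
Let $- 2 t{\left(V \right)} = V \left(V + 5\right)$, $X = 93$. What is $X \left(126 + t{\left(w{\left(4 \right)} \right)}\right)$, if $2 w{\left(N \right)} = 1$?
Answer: $\frac{92721}{8} \approx 11590.0$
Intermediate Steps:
$w{\left(N \right)} = \frac{1}{2}$ ($w{\left(N \right)} = \frac{1}{2} \cdot 1 = \frac{1}{2}$)
$t{\left(V \right)} = - \frac{V \left(5 + V\right)}{2}$ ($t{\left(V \right)} = - \frac{V \left(V + 5\right)}{2} = - \frac{V \left(5 + V\right)}{2}$)
$X \left(126 + t{\left(w{\left(4 \right)} \right)}\right) = 93 \left(126 - \frac{5 + \frac{1}{2}}{4}\right) = 93 \left(126 - \frac{1}{4} \cdot \frac{11}{2}\right) = 93 \left(126 - \frac{11}{8}\right) = 93 \cdot \frac{997}{8} = \frac{92721}{8}$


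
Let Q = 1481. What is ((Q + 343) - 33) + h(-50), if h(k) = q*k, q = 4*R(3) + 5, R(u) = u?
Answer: 941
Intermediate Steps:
q = 17 (q = 4*3 + 5 = 12 + 5 = 17)
h(k) = 17*k
((Q + 343) - 33) + h(-50) = ((1481 + 343) - 33) + 17*(-50) = (1824 - 33) - 850 = 1791 - 850 = 941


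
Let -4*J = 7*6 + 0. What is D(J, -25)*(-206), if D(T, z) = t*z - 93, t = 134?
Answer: 709258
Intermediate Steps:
J = -21/2 (J = -(7*6 + 0)/4 = -(42 + 0)/4 = -¼*42 = -21/2 ≈ -10.500)
D(T, z) = -93 + 134*z (D(T, z) = 134*z - 93 = -93 + 134*z)
D(J, -25)*(-206) = (-93 + 134*(-25))*(-206) = (-93 - 3350)*(-206) = -3443*(-206) = 709258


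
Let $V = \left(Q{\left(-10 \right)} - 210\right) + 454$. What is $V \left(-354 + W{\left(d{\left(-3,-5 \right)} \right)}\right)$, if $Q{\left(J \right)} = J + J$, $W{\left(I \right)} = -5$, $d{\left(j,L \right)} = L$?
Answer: $-80416$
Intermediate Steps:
$Q{\left(J \right)} = 2 J$
$V = 224$ ($V = \left(2 \left(-10\right) - 210\right) + 454 = \left(-20 - 210\right) + 454 = -230 + 454 = 224$)
$V \left(-354 + W{\left(d{\left(-3,-5 \right)} \right)}\right) = 224 \left(-354 - 5\right) = 224 \left(-359\right) = -80416$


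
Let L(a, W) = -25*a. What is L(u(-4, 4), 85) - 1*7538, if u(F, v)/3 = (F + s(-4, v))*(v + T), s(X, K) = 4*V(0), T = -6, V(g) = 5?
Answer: -5138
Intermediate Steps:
s(X, K) = 20 (s(X, K) = 4*5 = 20)
u(F, v) = 3*(-6 + v)*(20 + F) (u(F, v) = 3*((F + 20)*(v - 6)) = 3*((20 + F)*(-6 + v)) = 3*((-6 + v)*(20 + F)) = 3*(-6 + v)*(20 + F))
L(u(-4, 4), 85) - 1*7538 = -25*(-360 - 18*(-4) + 60*4 + 3*(-4)*4) - 1*7538 = -25*(-360 + 72 + 240 - 48) - 7538 = -25*(-96) - 7538 = 2400 - 7538 = -5138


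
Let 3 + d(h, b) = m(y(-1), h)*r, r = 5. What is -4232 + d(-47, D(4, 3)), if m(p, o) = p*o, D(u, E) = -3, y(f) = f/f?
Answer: -4470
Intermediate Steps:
y(f) = 1
m(p, o) = o*p
d(h, b) = -3 + 5*h (d(h, b) = -3 + (h*1)*5 = -3 + h*5 = -3 + 5*h)
-4232 + d(-47, D(4, 3)) = -4232 + (-3 + 5*(-47)) = -4232 + (-3 - 235) = -4232 - 238 = -4470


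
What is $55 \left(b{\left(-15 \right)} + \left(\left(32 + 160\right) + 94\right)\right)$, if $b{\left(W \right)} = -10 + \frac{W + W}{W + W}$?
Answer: $15235$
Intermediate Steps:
$b{\left(W \right)} = -9$ ($b{\left(W \right)} = -10 + \frac{2 W}{2 W} = -10 + 2 W \frac{1}{2 W} = -10 + 1 = -9$)
$55 \left(b{\left(-15 \right)} + \left(\left(32 + 160\right) + 94\right)\right) = 55 \left(-9 + \left(\left(32 + 160\right) + 94\right)\right) = 55 \left(-9 + \left(192 + 94\right)\right) = 55 \left(-9 + 286\right) = 55 \cdot 277 = 15235$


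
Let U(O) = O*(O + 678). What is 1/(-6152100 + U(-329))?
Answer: -1/6266921 ≈ -1.5957e-7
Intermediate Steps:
U(O) = O*(678 + O)
1/(-6152100 + U(-329)) = 1/(-6152100 - 329*(678 - 329)) = 1/(-6152100 - 329*349) = 1/(-6152100 - 114821) = 1/(-6266921) = -1/6266921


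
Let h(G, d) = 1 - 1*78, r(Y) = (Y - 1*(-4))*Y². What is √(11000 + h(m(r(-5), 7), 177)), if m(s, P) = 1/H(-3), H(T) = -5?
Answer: √10923 ≈ 104.51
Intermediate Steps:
r(Y) = Y²*(4 + Y) (r(Y) = (Y + 4)*Y² = (4 + Y)*Y² = Y²*(4 + Y))
m(s, P) = -⅕ (m(s, P) = 1/(-5) = -⅕)
h(G, d) = -77 (h(G, d) = 1 - 78 = -77)
√(11000 + h(m(r(-5), 7), 177)) = √(11000 - 77) = √10923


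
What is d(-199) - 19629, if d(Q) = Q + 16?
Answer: -19812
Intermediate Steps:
d(Q) = 16 + Q
d(-199) - 19629 = (16 - 199) - 19629 = -183 - 19629 = -19812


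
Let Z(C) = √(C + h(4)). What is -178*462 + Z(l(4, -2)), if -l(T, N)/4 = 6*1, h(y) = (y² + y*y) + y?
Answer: -82236 + 2*√3 ≈ -82233.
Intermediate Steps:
h(y) = y + 2*y² (h(y) = (y² + y²) + y = 2*y² + y = y + 2*y²)
l(T, N) = -24
Z(C) = √(36 + C) (Z(C) = √(C + 4*(1 + 2*4)) = √(C + 4*(1 + 8)) = √(C + 4*9) = √(C + 36) = √(36 + C))
-178*462 + Z(l(4, -2)) = -178*462 + √(36 - 24) = -82236 + √12 = -82236 + 2*√3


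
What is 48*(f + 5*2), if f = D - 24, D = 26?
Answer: 576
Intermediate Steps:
f = 2 (f = 26 - 24 = 2)
48*(f + 5*2) = 48*(2 + 5*2) = 48*(2 + 10) = 48*12 = 576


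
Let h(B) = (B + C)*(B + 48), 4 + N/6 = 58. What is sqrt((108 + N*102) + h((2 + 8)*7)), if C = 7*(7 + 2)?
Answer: 5*sqrt(1954) ≈ 221.02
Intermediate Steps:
N = 324 (N = -24 + 6*58 = -24 + 348 = 324)
C = 63 (C = 7*9 = 63)
h(B) = (48 + B)*(63 + B) (h(B) = (B + 63)*(B + 48) = (63 + B)*(48 + B) = (48 + B)*(63 + B))
sqrt((108 + N*102) + h((2 + 8)*7)) = sqrt((108 + 324*102) + (3024 + ((2 + 8)*7)**2 + 111*((2 + 8)*7))) = sqrt((108 + 33048) + (3024 + (10*7)**2 + 111*(10*7))) = sqrt(33156 + (3024 + 70**2 + 111*70)) = sqrt(33156 + (3024 + 4900 + 7770)) = sqrt(33156 + 15694) = sqrt(48850) = 5*sqrt(1954)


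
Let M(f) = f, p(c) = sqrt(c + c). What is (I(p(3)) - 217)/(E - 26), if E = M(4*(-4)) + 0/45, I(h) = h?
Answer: 31/6 - sqrt(6)/42 ≈ 5.1083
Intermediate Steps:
p(c) = sqrt(2)*sqrt(c) (p(c) = sqrt(2*c) = sqrt(2)*sqrt(c))
E = -16 (E = 4*(-4) + 0/45 = -16 + 0*(1/45) = -16 + 0 = -16)
(I(p(3)) - 217)/(E - 26) = (sqrt(2)*sqrt(3) - 217)/(-16 - 26) = (sqrt(6) - 217)/(-42) = (-217 + sqrt(6))*(-1/42) = 31/6 - sqrt(6)/42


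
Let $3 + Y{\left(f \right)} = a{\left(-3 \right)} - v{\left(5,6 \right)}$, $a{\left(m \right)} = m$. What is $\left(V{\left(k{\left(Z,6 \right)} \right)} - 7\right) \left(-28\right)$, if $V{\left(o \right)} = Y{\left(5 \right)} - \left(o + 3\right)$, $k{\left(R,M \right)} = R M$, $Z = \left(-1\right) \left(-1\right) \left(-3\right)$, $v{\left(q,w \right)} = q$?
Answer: $84$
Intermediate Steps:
$Z = -3$ ($Z = 1 \left(-3\right) = -3$)
$k{\left(R,M \right)} = M R$
$Y{\left(f \right)} = -11$ ($Y{\left(f \right)} = -3 - 8 = -11$)
$V{\left(o \right)} = -14 - o$ ($V{\left(o \right)} = -11 - \left(o + 3\right) = -11 - \left(3 + o\right) = -14 - o$)
$\left(V{\left(k{\left(Z,6 \right)} \right)} - 7\right) \left(-28\right) = \left(\left(-14 - 6 \left(-3\right)\right) - 7\right) \left(-28\right) = \left(\left(-14 - -18\right) - 7\right) \left(-28\right) = \left(\left(-14 + 18\right) - 7\right) \left(-28\right) = \left(4 - 7\right) \left(-28\right) = \left(-3\right) \left(-28\right) = 84$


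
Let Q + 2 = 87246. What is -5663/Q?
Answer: -5663/87244 ≈ -0.064910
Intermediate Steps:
Q = 87244 (Q = -2 + 87246 = 87244)
-5663/Q = -5663/87244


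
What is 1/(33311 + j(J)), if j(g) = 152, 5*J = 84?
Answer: 1/33463 ≈ 2.9884e-5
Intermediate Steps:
J = 84/5 (J = (1/5)*84 = 84/5 ≈ 16.800)
1/(33311 + j(J)) = 1/(33311 + 152) = 1/33463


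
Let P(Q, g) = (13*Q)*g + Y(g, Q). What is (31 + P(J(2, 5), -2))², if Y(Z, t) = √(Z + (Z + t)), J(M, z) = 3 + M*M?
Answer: (-151 + √3)² ≈ 22281.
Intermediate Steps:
J(M, z) = 3 + M²
Y(Z, t) = √(t + 2*Z)
P(Q, g) = √(Q + 2*g) + 13*Q*g (P(Q, g) = (13*Q)*g + √(Q + 2*g) = 13*Q*g + √(Q + 2*g) = √(Q + 2*g) + 13*Q*g)
(31 + P(J(2, 5), -2))² = (31 + (√((3 + 2²) + 2*(-2)) + 13*(3 + 2²)*(-2)))² = (31 + (√((3 + 4) - 4) + 13*(3 + 4)*(-2)))² = (31 + (√(7 - 4) + 13*7*(-2)))² = (31 + (√3 - 182))² = (31 + (-182 + √3))² = (-151 + √3)²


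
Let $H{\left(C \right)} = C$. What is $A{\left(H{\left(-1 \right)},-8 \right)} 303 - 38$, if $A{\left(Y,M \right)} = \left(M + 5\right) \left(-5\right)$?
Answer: $4507$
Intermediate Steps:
$A{\left(Y,M \right)} = -25 - 5 M$ ($A{\left(Y,M \right)} = \left(5 + M\right) \left(-5\right) = -25 - 5 M$)
$A{\left(H{\left(-1 \right)},-8 \right)} 303 - 38 = \left(-25 - -40\right) 303 - 38 = \left(-25 + 40\right) 303 - 38 = 15 \cdot 303 - 38 = 4545 - 38 = 4507$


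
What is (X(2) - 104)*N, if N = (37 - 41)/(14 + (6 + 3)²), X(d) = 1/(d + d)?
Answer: 83/19 ≈ 4.3684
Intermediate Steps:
X(d) = 1/(2*d)
N = -4/95 (N = -4/(14 + 9²) = -4/(14 + 81) = -4/95 ≈ -0.042105)
(X(2) - 104)*N = ((½)/2 - 104)*(-4/95) = ((½)*(½) - 104)*(-4/95) = (¼ - 104)*(-4/95) = -415/4*(-4/95) = 83/19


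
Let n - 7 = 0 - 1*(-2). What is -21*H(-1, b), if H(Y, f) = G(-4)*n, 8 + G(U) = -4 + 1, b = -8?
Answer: 2079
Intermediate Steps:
n = 9 (n = 7 + (0 - 1*(-2)) = 7 + (0 + 2) = 7 + 2 = 9)
G(U) = -11 (G(U) = -8 + (-4 + 1) = -8 - 3 = -11)
H(Y, f) = -99 (H(Y, f) = -11*9 = -99)
-21*H(-1, b) = -21*(-99) = 2079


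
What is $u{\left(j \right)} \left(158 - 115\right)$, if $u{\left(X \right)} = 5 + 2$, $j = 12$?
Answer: $301$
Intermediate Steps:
$u{\left(X \right)} = 7$
$u{\left(j \right)} \left(158 - 115\right) = 7 \left(158 - 115\right) = 7 \cdot 43 = 301$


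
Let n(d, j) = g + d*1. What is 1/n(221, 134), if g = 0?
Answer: 1/221 ≈ 0.0045249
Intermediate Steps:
n(d, j) = d (n(d, j) = 0 + d*1 = 0 + d = d)
1/n(221, 134) = 1/221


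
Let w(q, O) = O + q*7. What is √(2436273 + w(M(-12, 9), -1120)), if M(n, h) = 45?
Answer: 2*√608867 ≈ 1560.6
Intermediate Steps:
w(q, O) = O + 7*q
√(2436273 + w(M(-12, 9), -1120)) = √(2436273 + (-1120 + 7*45)) = √(2436273 + (-1120 + 315)) = √(2436273 - 805) = √2435468 = 2*√608867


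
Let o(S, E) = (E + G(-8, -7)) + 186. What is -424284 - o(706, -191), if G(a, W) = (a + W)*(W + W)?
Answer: -424489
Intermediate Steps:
G(a, W) = 2*W*(W + a) (G(a, W) = (W + a)*(2*W) = 2*W*(W + a))
o(S, E) = 396 + E (o(S, E) = (E + 2*(-7)*(-7 - 8)) + 186 = (E + 2*(-7)*(-15)) + 186 = (E + 210) + 186 = (210 + E) + 186 = 396 + E)
-424284 - o(706, -191) = -424284 - (396 - 191) = -424284 - 1*205 = -424284 - 205 = -424489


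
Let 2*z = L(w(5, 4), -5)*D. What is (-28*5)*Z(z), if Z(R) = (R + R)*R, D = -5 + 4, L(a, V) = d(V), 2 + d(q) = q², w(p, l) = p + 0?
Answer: -37030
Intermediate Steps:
w(p, l) = p
d(q) = -2 + q²
L(a, V) = -2 + V²
D = -1
z = -23/2 (z = ((-2 + (-5)²)*(-1))/2 = ((-2 + 25)*(-1))/2 = (23*(-1))/2 = (½)*(-23) = -23/2 ≈ -11.500)
Z(R) = 2*R² (Z(R) = (2*R)*R = 2*R²)
(-28*5)*Z(z) = (-28*5)*(2*(-23/2)²) = -280*529/4 = -140*529/2 = -37030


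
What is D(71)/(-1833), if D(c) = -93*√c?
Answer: 31*√71/611 ≈ 0.42751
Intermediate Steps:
D(71)/(-1833) = -93*√71/(-1833) = -93*√71*(-1/1833) = 31*√71/611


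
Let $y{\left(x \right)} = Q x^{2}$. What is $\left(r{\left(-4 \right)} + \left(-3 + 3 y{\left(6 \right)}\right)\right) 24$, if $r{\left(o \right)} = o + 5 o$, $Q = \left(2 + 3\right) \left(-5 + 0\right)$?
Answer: $-65448$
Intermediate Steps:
$Q = -25$ ($Q = 5 \left(-5\right) = -25$)
$r{\left(o \right)} = 6 o$
$y{\left(x \right)} = - 25 x^{2}$
$\left(r{\left(-4 \right)} + \left(-3 + 3 y{\left(6 \right)}\right)\right) 24 = \left(6 \left(-4\right) + \left(-3 + 3 \left(- 25 \cdot 6^{2}\right)\right)\right) 24 = \left(-24 + \left(-3 + 3 \left(\left(-25\right) 36\right)\right)\right) 24 = \left(-24 + \left(-3 + 3 \left(-900\right)\right)\right) 24 = \left(-24 - 2703\right) 24 = \left(-2727\right) 24 = -65448$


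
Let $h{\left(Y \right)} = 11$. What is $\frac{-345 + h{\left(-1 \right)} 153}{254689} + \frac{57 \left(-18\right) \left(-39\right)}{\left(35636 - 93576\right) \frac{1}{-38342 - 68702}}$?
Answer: $\frac{272724732793536}{3689170165} \approx 73926.0$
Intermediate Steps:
$\frac{-345 + h{\left(-1 \right)} 153}{254689} + \frac{57 \left(-18\right) \left(-39\right)}{\left(35636 - 93576\right) \frac{1}{-38342 - 68702}} = \frac{-345 + 11 \cdot 153}{254689} + \frac{57 \left(-18\right) \left(-39\right)}{\left(35636 - 93576\right) \frac{1}{-38342 - 68702}} = \left(-345 + 1683\right) \frac{1}{254689} + \frac{\left(-1026\right) \left(-39\right)}{\left(-57940\right) \frac{1}{-107044}} = 1338 \cdot \frac{1}{254689} + \frac{40014}{\left(-57940\right) \left(- \frac{1}{107044}\right)} = \frac{1338}{254689} + \frac{40014}{\frac{14485}{26761}} = \frac{1338}{254689} + 40014 \cdot \frac{26761}{14485} = \frac{1338}{254689} + \frac{1070814654}{14485} = \frac{272724732793536}{3689170165}$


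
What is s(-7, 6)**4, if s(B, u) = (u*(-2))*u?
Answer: 26873856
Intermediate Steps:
s(B, u) = -2*u**2 (s(B, u) = (-2*u)*u = -2*u**2)
s(-7, 6)**4 = (-2*6**2)**4 = (-2*36)**4 = (-72)**4 = 26873856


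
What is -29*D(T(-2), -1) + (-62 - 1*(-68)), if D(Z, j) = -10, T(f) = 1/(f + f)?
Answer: 296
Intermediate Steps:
T(f) = 1/(2*f)
-29*D(T(-2), -1) + (-62 - 1*(-68)) = -29*(-10) + (-62 - 1*(-68)) = 290 + (-62 + 68) = 290 + 6 = 296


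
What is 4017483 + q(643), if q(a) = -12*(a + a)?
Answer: 4002051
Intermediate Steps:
q(a) = -24*a
4017483 + q(643) = 4017483 - 24*643 = 4017483 - 15432 = 4002051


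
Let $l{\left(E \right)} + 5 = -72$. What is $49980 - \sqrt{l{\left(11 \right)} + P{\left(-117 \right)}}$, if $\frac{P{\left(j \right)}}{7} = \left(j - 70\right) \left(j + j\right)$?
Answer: $49980 - \sqrt{306229} \approx 49427.0$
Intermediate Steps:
$l{\left(E \right)} = -77$ ($l{\left(E \right)} = -5 - 72 = -77$)
$P{\left(j \right)} = 14 j \left(-70 + j\right)$ ($P{\left(j \right)} = 7 \left(j - 70\right) \left(j + j\right) = 7 \left(-70 + j\right) 2 j = 7 \cdot 2 j \left(-70 + j\right) = 14 j \left(-70 + j\right)$)
$49980 - \sqrt{l{\left(11 \right)} + P{\left(-117 \right)}} = 49980 - \sqrt{-77 + 14 \left(-117\right) \left(-70 - 117\right)} = 49980 - \sqrt{-77 + 14 \left(-117\right) \left(-187\right)} = 49980 - \sqrt{-77 + 306306} = 49980 - \sqrt{306229}$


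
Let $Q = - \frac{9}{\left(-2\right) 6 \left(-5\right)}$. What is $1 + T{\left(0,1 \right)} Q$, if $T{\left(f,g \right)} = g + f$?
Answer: $\frac{17}{20} \approx 0.85$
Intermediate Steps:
$T{\left(f,g \right)} = f + g$
$Q = - \frac{3}{20}$ ($Q = - \frac{9}{\left(-12\right) \left(-5\right)} = - \frac{9}{60} = \left(-9\right) \frac{1}{60} = - \frac{3}{20} \approx -0.15$)
$1 + T{\left(0,1 \right)} Q = 1 + \left(0 + 1\right) \left(- \frac{3}{20}\right) = 1 + 1 \left(- \frac{3}{20}\right) = 1 - \frac{3}{20} = \frac{17}{20}$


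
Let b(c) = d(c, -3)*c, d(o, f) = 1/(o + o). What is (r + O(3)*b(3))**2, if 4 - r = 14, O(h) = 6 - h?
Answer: 289/4 ≈ 72.250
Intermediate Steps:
d(o, f) = 1/(2*o)
b(c) = 1/2 (b(c) = (1/(2*c))*c = 1/2)
r = -10 (r = 4 - 1*14 = 4 - 14 = -10)
(r + O(3)*b(3))**2 = (-10 + (6 - 1*3)*(1/2))**2 = (-10 + (6 - 3)*(1/2))**2 = (-10 + 3*(1/2))**2 = (-10 + 3/2)**2 = (-17/2)**2 = 289/4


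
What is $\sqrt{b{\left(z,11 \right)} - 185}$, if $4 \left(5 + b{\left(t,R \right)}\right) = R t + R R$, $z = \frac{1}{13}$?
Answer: $\frac{i \sqrt{26962}}{13} \approx 12.631 i$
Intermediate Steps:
$z = \frac{1}{13} \approx 0.076923$
$b{\left(t,R \right)} = -5 + \frac{R^{2}}{4} + \frac{R t}{4}$ ($b{\left(t,R \right)} = -5 + \frac{R t + R R}{4} = -5 + \frac{R t + R^{2}}{4} = -5 + \frac{R^{2} + R t}{4} = -5 + \left(\frac{R^{2}}{4} + \frac{R t}{4}\right) = -5 + \frac{R^{2}}{4} + \frac{R t}{4}$)
$\sqrt{b{\left(z,11 \right)} - 185} = \sqrt{\left(-5 + \frac{11^{2}}{4} + \frac{1}{4} \cdot 11 \cdot \frac{1}{13}\right) - 185} = \sqrt{\left(-5 + \frac{1}{4} \cdot 121 + \frac{11}{52}\right) - 185} = \sqrt{\left(-5 + \frac{121}{4} + \frac{11}{52}\right) - 185} = \sqrt{\frac{331}{13} - 185} = \sqrt{- \frac{2074}{13}} = \frac{i \sqrt{26962}}{13}$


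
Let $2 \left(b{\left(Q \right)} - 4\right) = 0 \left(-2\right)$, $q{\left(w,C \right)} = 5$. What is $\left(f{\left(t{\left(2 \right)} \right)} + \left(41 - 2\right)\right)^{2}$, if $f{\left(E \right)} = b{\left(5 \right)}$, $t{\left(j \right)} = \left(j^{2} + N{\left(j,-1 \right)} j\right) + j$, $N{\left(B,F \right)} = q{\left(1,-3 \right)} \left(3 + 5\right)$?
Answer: $1849$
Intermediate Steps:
$b{\left(Q \right)} = 4$ ($b{\left(Q \right)} = 4 + \frac{0 \left(-2\right)}{2} = 4 + \frac{1}{2} \cdot 0 = 4 + 0 = 4$)
$N{\left(B,F \right)} = 40$ ($N{\left(B,F \right)} = 5 \left(3 + 5\right) = 5 \cdot 8 = 40$)
$t{\left(j \right)} = j^{2} + 41 j$ ($t{\left(j \right)} = \left(j^{2} + 40 j\right) + j = j^{2} + 41 j$)
$f{\left(E \right)} = 4$
$\left(f{\left(t{\left(2 \right)} \right)} + \left(41 - 2\right)\right)^{2} = \left(4 + \left(41 - 2\right)\right)^{2} = \left(4 + 39\right)^{2} = 43^{2} = 1849$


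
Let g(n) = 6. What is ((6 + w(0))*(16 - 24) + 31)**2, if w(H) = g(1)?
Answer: 4225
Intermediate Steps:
w(H) = 6
((6 + w(0))*(16 - 24) + 31)**2 = ((6 + 6)*(16 - 24) + 31)**2 = (12*(-8) + 31)**2 = (-96 + 31)**2 = (-65)**2 = 4225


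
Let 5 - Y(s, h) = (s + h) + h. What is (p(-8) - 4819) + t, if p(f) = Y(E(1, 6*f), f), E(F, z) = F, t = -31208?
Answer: -36007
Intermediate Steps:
Y(s, h) = 5 - s - 2*h (Y(s, h) = 5 - ((s + h) + h) = 5 - ((h + s) + h) = 5 - (s + 2*h) = 5 + (-s - 2*h) = 5 - s - 2*h)
p(f) = 4 - 2*f (p(f) = 5 - 1*1 - 2*f = 5 - 1 - 2*f = 4 - 2*f)
(p(-8) - 4819) + t = ((4 - 2*(-8)) - 4819) - 31208 = ((4 + 16) - 4819) - 31208 = (20 - 4819) - 31208 = -4799 - 31208 = -36007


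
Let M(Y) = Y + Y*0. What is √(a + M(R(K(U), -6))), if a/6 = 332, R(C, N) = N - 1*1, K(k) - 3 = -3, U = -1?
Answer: √1985 ≈ 44.553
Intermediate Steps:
K(k) = 0 (K(k) = 3 - 3 = 0)
R(C, N) = -1 + N (R(C, N) = N - 1 = -1 + N)
a = 1992 (a = 6*332 = 1992)
M(Y) = Y (M(Y) = Y + 0 = Y)
√(a + M(R(K(U), -6))) = √(1992 + (-1 - 6)) = √(1992 - 7) = √1985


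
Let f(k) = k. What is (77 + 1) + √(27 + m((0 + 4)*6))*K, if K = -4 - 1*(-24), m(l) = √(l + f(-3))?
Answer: 78 + 20*√(27 + √21) ≈ 190.40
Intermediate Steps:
m(l) = √(-3 + l) (m(l) = √(l - 3) = √(-3 + l))
K = 20 (K = -4 + 24 = 20)
(77 + 1) + √(27 + m((0 + 4)*6))*K = (77 + 1) + √(27 + √(-3 + (0 + 4)*6))*20 = 78 + √(27 + √(-3 + 4*6))*20 = 78 + √(27 + √(-3 + 24))*20 = 78 + √(27 + √21)*20 = 78 + 20*√(27 + √21)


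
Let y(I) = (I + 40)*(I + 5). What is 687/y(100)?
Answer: 229/4900 ≈ 0.046735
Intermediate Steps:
y(I) = (5 + I)*(40 + I) (y(I) = (40 + I)*(5 + I) = (5 + I)*(40 + I))
687/y(100) = 687/(200 + 100² + 45*100) = 687/(200 + 10000 + 4500) = 687/14700 = 687*(1/14700) = 229/4900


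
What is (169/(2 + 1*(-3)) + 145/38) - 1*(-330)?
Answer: 6263/38 ≈ 164.82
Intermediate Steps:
(169/(2 + 1*(-3)) + 145/38) - 1*(-330) = (169/(2 - 3) + 145*(1/38)) + 330 = (169/(-1) + 145/38) + 330 = (169*(-1) + 145/38) + 330 = (-169 + 145/38) + 330 = -6277/38 + 330 = 6263/38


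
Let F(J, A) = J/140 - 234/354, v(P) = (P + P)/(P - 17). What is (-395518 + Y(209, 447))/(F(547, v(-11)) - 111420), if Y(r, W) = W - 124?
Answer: 3264310700/920302387 ≈ 3.5470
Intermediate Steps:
v(P) = 2*P/(-17 + P) (v(P) = (2*P)/(-17 + P) = 2*P/(-17 + P))
Y(r, W) = -124 + W
F(J, A) = -39/59 + J/140 (F(J, A) = J*(1/140) - 234*1/354 = J/140 - 39/59 = -39/59 + J/140)
(-395518 + Y(209, 447))/(F(547, v(-11)) - 111420) = (-395518 + (-124 + 447))/((-39/59 + (1/140)*547) - 111420) = (-395518 + 323)/((-39/59 + 547/140) - 111420) = -395195/(26813/8260 - 111420) = -395195/(-920302387/8260) = -395195*(-8260/920302387) = 3264310700/920302387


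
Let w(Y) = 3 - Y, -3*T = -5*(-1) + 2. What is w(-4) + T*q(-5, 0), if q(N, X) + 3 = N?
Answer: 77/3 ≈ 25.667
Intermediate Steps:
q(N, X) = -3 + N
T = -7/3 (T = -(-5*(-1) + 2)/3 = -(5 + 2)/3 = -1/3*7 = -7/3 ≈ -2.3333)
w(-4) + T*q(-5, 0) = (3 - 1*(-4)) - 7*(-3 - 5)/3 = (3 + 4) - 7/3*(-8) = 7 + 56/3 = 77/3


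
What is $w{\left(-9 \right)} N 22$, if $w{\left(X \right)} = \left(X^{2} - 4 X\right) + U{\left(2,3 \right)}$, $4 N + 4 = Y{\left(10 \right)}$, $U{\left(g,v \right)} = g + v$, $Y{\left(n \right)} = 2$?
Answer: $-1342$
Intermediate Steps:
$N = - \frac{1}{2}$ ($N = -1 + \frac{1}{4} \cdot 2 = -1 + \frac{1}{2} = - \frac{1}{2} \approx -0.5$)
$w{\left(X \right)} = 5 + X^{2} - 4 X$ ($w{\left(X \right)} = \left(X^{2} - 4 X\right) + \left(2 + 3\right) = \left(X^{2} - 4 X\right) + 5 = 5 + X^{2} - 4 X$)
$w{\left(-9 \right)} N 22 = \left(5 + \left(-9\right)^{2} - -36\right) \left(- \frac{1}{2}\right) 22 = \left(5 + 81 + 36\right) \left(- \frac{1}{2}\right) 22 = 122 \left(- \frac{1}{2}\right) 22 = \left(-61\right) 22 = -1342$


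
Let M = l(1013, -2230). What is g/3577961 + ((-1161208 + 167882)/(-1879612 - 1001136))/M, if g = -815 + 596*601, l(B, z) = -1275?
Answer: 654544892285707/6570842546702850 ≈ 0.099614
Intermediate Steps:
g = 357381 (g = -815 + 358196 = 357381)
M = -1275
g/3577961 + ((-1161208 + 167882)/(-1879612 - 1001136))/M = 357381/3577961 + ((-1161208 + 167882)/(-1879612 - 1001136))/(-1275) = 357381*(1/3577961) - 993326/(-2880748)*(-1/1275) = 357381/3577961 - 993326*(-1/2880748)*(-1/1275) = 357381/3577961 + (496663/1440374)*(-1/1275) = 357381/3577961 - 496663/1836476850 = 654544892285707/6570842546702850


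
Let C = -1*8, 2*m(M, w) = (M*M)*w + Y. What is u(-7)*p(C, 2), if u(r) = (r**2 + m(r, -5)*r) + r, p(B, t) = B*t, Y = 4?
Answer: -14168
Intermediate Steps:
m(M, w) = 2 + w*M**2/2 (m(M, w) = ((M*M)*w + 4)/2 = (M**2*w + 4)/2 = (w*M**2 + 4)/2 = (4 + w*M**2)/2 = 2 + w*M**2/2)
C = -8
u(r) = r + r**2 + r*(2 - 5*r**2/2) (u(r) = (r**2 + (2 + (1/2)*(-5)*r**2)*r) + r = (r**2 + (2 - 5*r**2/2)*r) + r = (r**2 + r*(2 - 5*r**2/2)) + r = r + r**2 + r*(2 - 5*r**2/2))
u(-7)*p(C, 2) = ((1/2)*(-7)*(6 - 5*(-7)**2 + 2*(-7)))*(-8*2) = ((1/2)*(-7)*(6 - 5*49 - 14))*(-16) = ((1/2)*(-7)*(6 - 245 - 14))*(-16) = ((1/2)*(-7)*(-253))*(-16) = (1771/2)*(-16) = -14168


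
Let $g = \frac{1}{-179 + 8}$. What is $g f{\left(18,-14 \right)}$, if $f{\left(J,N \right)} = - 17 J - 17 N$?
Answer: $\frac{68}{171} \approx 0.39766$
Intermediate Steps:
$g = - \frac{1}{171}$ ($g = \frac{1}{-171} = - \frac{1}{171} \approx -0.005848$)
$g f{\left(18,-14 \right)} = - \frac{\left(-17\right) 18 - -238}{171} = - \frac{-306 + 238}{171} = \left(- \frac{1}{171}\right) \left(-68\right) = \frac{68}{171}$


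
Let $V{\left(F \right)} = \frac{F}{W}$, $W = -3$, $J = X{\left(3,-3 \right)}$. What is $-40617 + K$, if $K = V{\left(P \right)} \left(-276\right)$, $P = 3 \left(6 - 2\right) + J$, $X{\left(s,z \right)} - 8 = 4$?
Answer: $-38409$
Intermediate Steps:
$X{\left(s,z \right)} = 12$ ($X{\left(s,z \right)} = 8 + 4 = 12$)
$J = 12$
$P = 24$ ($P = 3 \left(6 - 2\right) + 12 = 3 \cdot 4 + 12 = 12 + 12 = 24$)
$V{\left(F \right)} = - \frac{F}{3}$ ($V{\left(F \right)} = \frac{F}{-3} = F \left(- \frac{1}{3}\right) = - \frac{F}{3}$)
$K = 2208$ ($K = \left(- \frac{1}{3}\right) 24 \left(-276\right) = \left(-8\right) \left(-276\right) = 2208$)
$-40617 + K = -40617 + 2208 = -38409$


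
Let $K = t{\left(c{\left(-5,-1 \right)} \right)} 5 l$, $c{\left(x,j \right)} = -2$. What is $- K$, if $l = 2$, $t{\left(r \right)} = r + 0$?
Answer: $20$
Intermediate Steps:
$t{\left(r \right)} = r$
$K = -20$ ($K = \left(-2\right) 5 \cdot 2 = \left(-10\right) 2 = -20$)
$- K = \left(-1\right) \left(-20\right) = 20$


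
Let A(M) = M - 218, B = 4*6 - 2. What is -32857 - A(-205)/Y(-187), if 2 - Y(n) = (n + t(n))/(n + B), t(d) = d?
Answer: -137773/4 ≈ -34443.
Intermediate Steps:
B = 22 (B = 24 - 2 = 22)
Y(n) = 2 - 2*n/(22 + n) (Y(n) = 2 - (n + n)/(n + 22) = 2 - 2*n/(22 + n))
A(M) = -218 + M
-32857 - A(-205)/Y(-187) = -32857 - (-218 - 205)/(44/(22 - 187)) = -32857 - (-423)/(44/(-165)) = -32857 - (-423)/(44*(-1/165)) = -32857 - (-423)/(-4/15) = -32857 - (-423)*(-15)/4 = -32857 - 1*6345/4 = -32857 - 6345/4 = -137773/4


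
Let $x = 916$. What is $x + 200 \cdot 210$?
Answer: $42916$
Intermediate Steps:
$x + 200 \cdot 210 = 916 + 200 \cdot 210 = 916 + 42000 = 42916$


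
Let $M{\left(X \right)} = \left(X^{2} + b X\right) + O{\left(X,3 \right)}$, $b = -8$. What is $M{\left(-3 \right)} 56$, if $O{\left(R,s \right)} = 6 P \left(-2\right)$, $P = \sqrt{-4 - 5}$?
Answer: $1848 - 2016 i \approx 1848.0 - 2016.0 i$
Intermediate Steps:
$P = 3 i$ ($P = \sqrt{-9} = 3 i \approx 3.0 i$)
$O{\left(R,s \right)} = - 36 i$ ($O{\left(R,s \right)} = 6 \cdot 3 i \left(-2\right) = 18 i \left(-2\right) = - 36 i$)
$M{\left(X \right)} = X^{2} - 36 i - 8 X$ ($M{\left(X \right)} = \left(X^{2} - 8 X\right) - 36 i = X^{2} - 36 i - 8 X$)
$M{\left(-3 \right)} 56 = \left(\left(-3\right)^{2} - 36 i - -24\right) 56 = \left(9 - 36 i + 24\right) 56 = \left(33 - 36 i\right) 56 = 1848 - 2016 i$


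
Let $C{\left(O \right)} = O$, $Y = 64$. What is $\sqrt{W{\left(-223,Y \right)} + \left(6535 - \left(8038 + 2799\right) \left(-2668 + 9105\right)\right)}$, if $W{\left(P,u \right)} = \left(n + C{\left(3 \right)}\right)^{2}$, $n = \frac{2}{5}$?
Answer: $\frac{i \sqrt{1743780561}}{5} \approx 8351.7 i$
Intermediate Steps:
$n = \frac{2}{5}$ ($n = 2 \cdot \frac{1}{5} = \frac{2}{5} \approx 0.4$)
$W{\left(P,u \right)} = \frac{289}{25}$ ($W{\left(P,u \right)} = \left(\frac{2}{5} + 3\right)^{2} = \left(\frac{17}{5}\right)^{2} = \frac{289}{25}$)
$\sqrt{W{\left(-223,Y \right)} + \left(6535 - \left(8038 + 2799\right) \left(-2668 + 9105\right)\right)} = \sqrt{\frac{289}{25} + \left(6535 - \left(8038 + 2799\right) \left(-2668 + 9105\right)\right)} = \sqrt{\frac{289}{25} + \left(6535 - 10837 \cdot 6437\right)} = \sqrt{\frac{289}{25} + \left(6535 - 69757769\right)} = \sqrt{\frac{289}{25} - 69751234} = \sqrt{- \frac{1743780561}{25}} = \frac{i \sqrt{1743780561}}{5}$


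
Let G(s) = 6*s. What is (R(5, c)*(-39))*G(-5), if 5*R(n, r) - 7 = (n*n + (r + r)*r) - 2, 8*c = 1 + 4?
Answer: 115245/16 ≈ 7202.8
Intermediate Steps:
c = 5/8 (c = (1 + 4)/8 = (1/8)*5 = 5/8 ≈ 0.62500)
R(n, r) = 1 + n**2/5 + 2*r**2/5 (R(n, r) = 7/5 + ((n*n + (r + r)*r) - 2)/5 = 7/5 + ((n**2 + (2*r)*r) - 2)/5 = 7/5 + ((n**2 + 2*r**2) - 2)/5 = 7/5 + (-2 + n**2 + 2*r**2)/5 = 7/5 + (-2/5 + n**2/5 + 2*r**2/5) = 1 + n**2/5 + 2*r**2/5)
(R(5, c)*(-39))*G(-5) = ((1 + (1/5)*5**2 + 2*(5/8)**2/5)*(-39))*(6*(-5)) = ((1 + (1/5)*25 + (2/5)*(25/64))*(-39))*(-30) = ((1 + 5 + 5/32)*(-39))*(-30) = ((197/32)*(-39))*(-30) = -7683/32*(-30) = 115245/16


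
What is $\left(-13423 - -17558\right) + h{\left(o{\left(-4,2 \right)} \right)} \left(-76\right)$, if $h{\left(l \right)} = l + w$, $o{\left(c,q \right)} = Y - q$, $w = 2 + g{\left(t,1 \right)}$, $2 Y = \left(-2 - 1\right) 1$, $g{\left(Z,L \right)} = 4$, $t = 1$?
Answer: $3945$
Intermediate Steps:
$Y = - \frac{3}{2}$ ($Y = \frac{\left(-2 - 1\right) 1}{2} = \frac{\left(-3\right) 1}{2} = \frac{1}{2} \left(-3\right) = - \frac{3}{2} \approx -1.5$)
$w = 6$ ($w = 2 + 4 = 6$)
$o{\left(c,q \right)} = - \frac{3}{2} - q$
$h{\left(l \right)} = 6 + l$ ($h{\left(l \right)} = l + 6 = 6 + l$)
$\left(-13423 - -17558\right) + h{\left(o{\left(-4,2 \right)} \right)} \left(-76\right) = \left(-13423 - -17558\right) + \left(6 - \frac{7}{2}\right) \left(-76\right) = \left(-13423 + 17558\right) + \left(6 - \frac{7}{2}\right) \left(-76\right) = 4135 + \left(6 - \frac{7}{2}\right) \left(-76\right) = 4135 + \frac{5}{2} \left(-76\right) = 4135 - 190 = 3945$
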